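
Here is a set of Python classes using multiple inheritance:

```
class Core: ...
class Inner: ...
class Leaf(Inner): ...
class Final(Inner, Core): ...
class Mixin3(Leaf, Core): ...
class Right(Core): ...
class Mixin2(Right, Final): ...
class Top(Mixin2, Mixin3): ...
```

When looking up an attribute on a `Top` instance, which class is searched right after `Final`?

L[Top] = Top + merge(L[Mixin2], L[Mixin3], [Mixin2 Mixin3])
  take Mixin2:  [Mixin2 Right Final Inner Core object] + [Mixin3 Leaf Inner Core object] + [Mixin2 Mixin3]
  take Right:  [Right Final Inner Core object] + [Mixin3 Leaf Inner Core object] + [Mixin3]
  take Final:  [Final Inner Core object] + [Mixin3 Leaf Inner Core object] + [Mixin3]
  take Mixin3:  [Inner Core object] + [Mixin3 Leaf Inner Core object] + [Mixin3]
  take Leaf:  [Inner Core object] + [Leaf Inner Core object]
  take Inner:  [Inner Core object] + [Inner Core object]
  take Core:  [Core object] + [Core object]
  take object:  [object] + [object]
MRO: Top Mixin2 Right Final Mixin3 Leaf Inner Core object
Final is at position 3; next is Mixin3.

Mixin3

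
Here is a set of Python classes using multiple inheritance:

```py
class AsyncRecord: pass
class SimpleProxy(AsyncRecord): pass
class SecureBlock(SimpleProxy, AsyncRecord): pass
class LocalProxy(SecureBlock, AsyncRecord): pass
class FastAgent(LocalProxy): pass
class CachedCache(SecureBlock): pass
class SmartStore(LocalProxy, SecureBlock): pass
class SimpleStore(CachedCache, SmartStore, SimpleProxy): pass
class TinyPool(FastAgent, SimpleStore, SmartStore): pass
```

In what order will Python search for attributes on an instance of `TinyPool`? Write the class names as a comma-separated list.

L[TinyPool] = TinyPool + merge(L[FastAgent], L[SimpleStore], L[SmartStore], [FastAgent SimpleStore SmartStore])
  take FastAgent:  [FastAgent LocalProxy SecureBlock SimpleProxy AsyncRecord object] + [SimpleStore CachedCache SmartStore LocalProxy SecureBlock SimpleProxy AsyncRecord object] + [SmartStore LocalProxy SecureBlock SimpleProxy AsyncRecord object] + [FastAgent SimpleStore SmartStore]
  take SimpleStore:  [LocalProxy SecureBlock SimpleProxy AsyncRecord object] + [SimpleStore CachedCache SmartStore LocalProxy SecureBlock SimpleProxy AsyncRecord object] + [SmartStore LocalProxy SecureBlock SimpleProxy AsyncRecord object] + [SimpleStore SmartStore]
  take CachedCache:  [LocalProxy SecureBlock SimpleProxy AsyncRecord object] + [CachedCache SmartStore LocalProxy SecureBlock SimpleProxy AsyncRecord object] + [SmartStore LocalProxy SecureBlock SimpleProxy AsyncRecord object] + [SmartStore]
  take SmartStore:  [LocalProxy SecureBlock SimpleProxy AsyncRecord object] + [SmartStore LocalProxy SecureBlock SimpleProxy AsyncRecord object] + [SmartStore LocalProxy SecureBlock SimpleProxy AsyncRecord object] + [SmartStore]
  take LocalProxy:  [LocalProxy SecureBlock SimpleProxy AsyncRecord object] + [LocalProxy SecureBlock SimpleProxy AsyncRecord object] + [LocalProxy SecureBlock SimpleProxy AsyncRecord object]
  take SecureBlock:  [SecureBlock SimpleProxy AsyncRecord object] + [SecureBlock SimpleProxy AsyncRecord object] + [SecureBlock SimpleProxy AsyncRecord object]
  take SimpleProxy:  [SimpleProxy AsyncRecord object] + [SimpleProxy AsyncRecord object] + [SimpleProxy AsyncRecord object]
  take AsyncRecord:  [AsyncRecord object] + [AsyncRecord object] + [AsyncRecord object]
  take object:  [object] + [object] + [object]

TinyPool, FastAgent, SimpleStore, CachedCache, SmartStore, LocalProxy, SecureBlock, SimpleProxy, AsyncRecord, object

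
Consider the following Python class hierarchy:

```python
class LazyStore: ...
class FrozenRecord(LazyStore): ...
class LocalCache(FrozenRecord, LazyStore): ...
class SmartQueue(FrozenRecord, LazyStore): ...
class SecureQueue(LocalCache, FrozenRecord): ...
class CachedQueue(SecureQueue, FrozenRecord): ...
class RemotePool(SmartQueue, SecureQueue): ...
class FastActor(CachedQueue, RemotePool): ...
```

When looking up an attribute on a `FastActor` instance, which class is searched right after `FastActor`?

CachedQueue

L[FastActor] = FastActor + merge(L[CachedQueue], L[RemotePool], [CachedQueue RemotePool])
  take CachedQueue:  [CachedQueue SecureQueue LocalCache FrozenRecord LazyStore object] + [RemotePool SmartQueue SecureQueue LocalCache FrozenRecord LazyStore object] + [CachedQueue RemotePool]
  take RemotePool:  [SecureQueue LocalCache FrozenRecord LazyStore object] + [RemotePool SmartQueue SecureQueue LocalCache FrozenRecord LazyStore object] + [RemotePool]
  take SmartQueue:  [SecureQueue LocalCache FrozenRecord LazyStore object] + [SmartQueue SecureQueue LocalCache FrozenRecord LazyStore object]
  take SecureQueue:  [SecureQueue LocalCache FrozenRecord LazyStore object] + [SecureQueue LocalCache FrozenRecord LazyStore object]
  take LocalCache:  [LocalCache FrozenRecord LazyStore object] + [LocalCache FrozenRecord LazyStore object]
  take FrozenRecord:  [FrozenRecord LazyStore object] + [FrozenRecord LazyStore object]
  take LazyStore:  [LazyStore object] + [LazyStore object]
  take object:  [object] + [object]
MRO: FastActor CachedQueue RemotePool SmartQueue SecureQueue LocalCache FrozenRecord LazyStore object
FastActor is at position 0; next is CachedQueue.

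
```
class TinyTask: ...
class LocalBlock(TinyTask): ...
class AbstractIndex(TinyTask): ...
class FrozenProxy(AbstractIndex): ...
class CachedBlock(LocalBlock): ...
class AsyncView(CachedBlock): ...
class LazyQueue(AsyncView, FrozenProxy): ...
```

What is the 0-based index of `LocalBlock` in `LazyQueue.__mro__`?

3

L[LazyQueue] = LazyQueue + merge(L[AsyncView], L[FrozenProxy], [AsyncView FrozenProxy])
  take AsyncView:  [AsyncView CachedBlock LocalBlock TinyTask object] + [FrozenProxy AbstractIndex TinyTask object] + [AsyncView FrozenProxy]
  take CachedBlock:  [CachedBlock LocalBlock TinyTask object] + [FrozenProxy AbstractIndex TinyTask object] + [FrozenProxy]
  take LocalBlock:  [LocalBlock TinyTask object] + [FrozenProxy AbstractIndex TinyTask object] + [FrozenProxy]
  take FrozenProxy:  [TinyTask object] + [FrozenProxy AbstractIndex TinyTask object] + [FrozenProxy]
  take AbstractIndex:  [TinyTask object] + [AbstractIndex TinyTask object]
  take TinyTask:  [TinyTask object] + [TinyTask object]
  take object:  [object] + [object]
MRO: LazyQueue AsyncView CachedBlock LocalBlock FrozenProxy AbstractIndex TinyTask object
LocalBlock sits at index 3.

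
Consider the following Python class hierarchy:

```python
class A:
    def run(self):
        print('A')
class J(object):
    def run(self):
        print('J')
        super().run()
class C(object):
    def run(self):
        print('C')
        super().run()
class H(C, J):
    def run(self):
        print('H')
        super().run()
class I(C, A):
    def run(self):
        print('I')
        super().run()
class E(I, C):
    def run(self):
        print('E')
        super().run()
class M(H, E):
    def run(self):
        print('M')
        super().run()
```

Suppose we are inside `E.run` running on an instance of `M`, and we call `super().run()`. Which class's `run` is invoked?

L[M] = M + merge(L[H], L[E], [H E])
  take H:  [H C J object] + [E I C A object] + [H E]
  take E:  [C J object] + [E I C A object] + [E]
  take I:  [C J object] + [I C A object]
  take C:  [C J object] + [C A object]
  take J:  [J object] + [A object]
  take A:  [object] + [A object]
  take object:  [object] + [object]
MRO: M H E I C J A object
super() in E.run on a M instance goes to the class after E in M's MRO: I.

I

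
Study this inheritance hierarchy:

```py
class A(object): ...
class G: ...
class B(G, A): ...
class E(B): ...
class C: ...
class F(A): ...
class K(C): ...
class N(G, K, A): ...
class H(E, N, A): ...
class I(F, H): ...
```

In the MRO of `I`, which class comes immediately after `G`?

K

L[I] = I + merge(L[F], L[H], [F H])
  take F:  [F A object] + [H E B N G K C A object] + [F H]
  take H:  [A object] + [H E B N G K C A object] + [H]
  take E:  [A object] + [E B N G K C A object]
  take B:  [A object] + [B N G K C A object]
  take N:  [A object] + [N G K C A object]
  take G:  [A object] + [G K C A object]
  take K:  [A object] + [K C A object]
  take C:  [A object] + [C A object]
  take A:  [A object] + [A object]
  take object:  [object] + [object]
MRO: I F H E B N G K C A object
G is at position 6; next is K.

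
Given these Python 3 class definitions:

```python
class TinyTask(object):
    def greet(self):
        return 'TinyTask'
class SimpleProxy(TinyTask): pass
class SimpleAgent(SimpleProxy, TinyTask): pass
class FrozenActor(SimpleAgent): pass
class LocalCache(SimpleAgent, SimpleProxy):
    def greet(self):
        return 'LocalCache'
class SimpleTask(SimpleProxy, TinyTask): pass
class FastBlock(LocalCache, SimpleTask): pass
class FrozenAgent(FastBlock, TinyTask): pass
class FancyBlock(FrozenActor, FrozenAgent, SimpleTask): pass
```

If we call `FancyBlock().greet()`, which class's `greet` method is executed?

L[FancyBlock] = FancyBlock + merge(L[FrozenActor], L[FrozenAgent], L[SimpleTask], [FrozenActor FrozenAgent SimpleTask])
  take FrozenActor:  [FrozenActor SimpleAgent SimpleProxy TinyTask object] + [FrozenAgent FastBlock LocalCache SimpleAgent SimpleTask SimpleProxy TinyTask object] + [SimpleTask SimpleProxy TinyTask object] + [FrozenActor FrozenAgent SimpleTask]
  take FrozenAgent:  [SimpleAgent SimpleProxy TinyTask object] + [FrozenAgent FastBlock LocalCache SimpleAgent SimpleTask SimpleProxy TinyTask object] + [SimpleTask SimpleProxy TinyTask object] + [FrozenAgent SimpleTask]
  take FastBlock:  [SimpleAgent SimpleProxy TinyTask object] + [FastBlock LocalCache SimpleAgent SimpleTask SimpleProxy TinyTask object] + [SimpleTask SimpleProxy TinyTask object] + [SimpleTask]
  take LocalCache:  [SimpleAgent SimpleProxy TinyTask object] + [LocalCache SimpleAgent SimpleTask SimpleProxy TinyTask object] + [SimpleTask SimpleProxy TinyTask object] + [SimpleTask]
  take SimpleAgent:  [SimpleAgent SimpleProxy TinyTask object] + [SimpleAgent SimpleTask SimpleProxy TinyTask object] + [SimpleTask SimpleProxy TinyTask object] + [SimpleTask]
  take SimpleTask:  [SimpleProxy TinyTask object] + [SimpleTask SimpleProxy TinyTask object] + [SimpleTask SimpleProxy TinyTask object] + [SimpleTask]
  take SimpleProxy:  [SimpleProxy TinyTask object] + [SimpleProxy TinyTask object] + [SimpleProxy TinyTask object]
  take TinyTask:  [TinyTask object] + [TinyTask object] + [TinyTask object]
  take object:  [object] + [object] + [object]
MRO: FancyBlock FrozenActor FrozenAgent FastBlock LocalCache SimpleAgent SimpleTask SimpleProxy TinyTask object
greet is defined in: LocalCache, TinyTask. First along the MRO is LocalCache.

LocalCache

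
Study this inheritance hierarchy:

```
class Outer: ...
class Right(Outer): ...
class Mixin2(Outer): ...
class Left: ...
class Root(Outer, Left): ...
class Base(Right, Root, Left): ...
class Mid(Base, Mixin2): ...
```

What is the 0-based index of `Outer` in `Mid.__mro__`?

L[Mid] = Mid + merge(L[Base], L[Mixin2], [Base Mixin2])
  take Base:  [Base Right Root Outer Left object] + [Mixin2 Outer object] + [Base Mixin2]
  take Right:  [Right Root Outer Left object] + [Mixin2 Outer object] + [Mixin2]
  take Root:  [Root Outer Left object] + [Mixin2 Outer object] + [Mixin2]
  take Mixin2:  [Outer Left object] + [Mixin2 Outer object] + [Mixin2]
  take Outer:  [Outer Left object] + [Outer object]
  take Left:  [Left object] + [object]
  take object:  [object] + [object]
MRO: Mid Base Right Root Mixin2 Outer Left object
Outer sits at index 5.

5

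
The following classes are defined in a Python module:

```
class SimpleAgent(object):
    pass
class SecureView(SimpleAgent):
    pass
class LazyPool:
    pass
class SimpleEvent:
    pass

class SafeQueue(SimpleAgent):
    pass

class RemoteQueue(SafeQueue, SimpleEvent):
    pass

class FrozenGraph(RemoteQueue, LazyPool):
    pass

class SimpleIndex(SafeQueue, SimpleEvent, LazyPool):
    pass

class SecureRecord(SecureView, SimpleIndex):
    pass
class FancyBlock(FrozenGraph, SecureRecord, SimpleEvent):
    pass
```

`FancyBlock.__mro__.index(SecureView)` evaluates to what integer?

L[FancyBlock] = FancyBlock + merge(L[FrozenGraph], L[SecureRecord], L[SimpleEvent], [FrozenGraph SecureRecord SimpleEvent])
  take FrozenGraph:  [FrozenGraph RemoteQueue SafeQueue SimpleAgent SimpleEvent LazyPool object] + [SecureRecord SecureView SimpleIndex SafeQueue SimpleAgent SimpleEvent LazyPool object] + [SimpleEvent object] + [FrozenGraph SecureRecord SimpleEvent]
  take RemoteQueue:  [RemoteQueue SafeQueue SimpleAgent SimpleEvent LazyPool object] + [SecureRecord SecureView SimpleIndex SafeQueue SimpleAgent SimpleEvent LazyPool object] + [SimpleEvent object] + [SecureRecord SimpleEvent]
  take SecureRecord:  [SafeQueue SimpleAgent SimpleEvent LazyPool object] + [SecureRecord SecureView SimpleIndex SafeQueue SimpleAgent SimpleEvent LazyPool object] + [SimpleEvent object] + [SecureRecord SimpleEvent]
  take SecureView:  [SafeQueue SimpleAgent SimpleEvent LazyPool object] + [SecureView SimpleIndex SafeQueue SimpleAgent SimpleEvent LazyPool object] + [SimpleEvent object] + [SimpleEvent]
  take SimpleIndex:  [SafeQueue SimpleAgent SimpleEvent LazyPool object] + [SimpleIndex SafeQueue SimpleAgent SimpleEvent LazyPool object] + [SimpleEvent object] + [SimpleEvent]
  take SafeQueue:  [SafeQueue SimpleAgent SimpleEvent LazyPool object] + [SafeQueue SimpleAgent SimpleEvent LazyPool object] + [SimpleEvent object] + [SimpleEvent]
  take SimpleAgent:  [SimpleAgent SimpleEvent LazyPool object] + [SimpleAgent SimpleEvent LazyPool object] + [SimpleEvent object] + [SimpleEvent]
  take SimpleEvent:  [SimpleEvent LazyPool object] + [SimpleEvent LazyPool object] + [SimpleEvent object] + [SimpleEvent]
  take LazyPool:  [LazyPool object] + [LazyPool object] + [object]
  take object:  [object] + [object] + [object]
MRO: FancyBlock FrozenGraph RemoteQueue SecureRecord SecureView SimpleIndex SafeQueue SimpleAgent SimpleEvent LazyPool object
SecureView sits at index 4.

4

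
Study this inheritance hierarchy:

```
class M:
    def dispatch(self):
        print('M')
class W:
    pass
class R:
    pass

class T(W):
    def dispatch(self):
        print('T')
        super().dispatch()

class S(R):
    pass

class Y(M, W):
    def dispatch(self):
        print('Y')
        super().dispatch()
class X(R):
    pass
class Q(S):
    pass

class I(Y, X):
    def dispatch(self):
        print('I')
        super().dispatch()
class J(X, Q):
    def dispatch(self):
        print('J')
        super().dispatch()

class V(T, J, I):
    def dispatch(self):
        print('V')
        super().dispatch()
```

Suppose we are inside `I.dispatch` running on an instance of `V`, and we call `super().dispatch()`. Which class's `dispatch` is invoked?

L[V] = V + merge(L[T], L[J], L[I], [T J I])
  take T:  [T W object] + [J X Q S R object] + [I Y M W X R object] + [T J I]
  take J:  [W object] + [J X Q S R object] + [I Y M W X R object] + [J I]
  take I:  [W object] + [X Q S R object] + [I Y M W X R object] + [I]
  take Y:  [W object] + [X Q S R object] + [Y M W X R object]
  take M:  [W object] + [X Q S R object] + [M W X R object]
  take W:  [W object] + [X Q S R object] + [W X R object]
  take X:  [object] + [X Q S R object] + [X R object]
  take Q:  [object] + [Q S R object] + [R object]
  take S:  [object] + [S R object] + [R object]
  take R:  [object] + [R object] + [R object]
  take object:  [object] + [object] + [object]
MRO: V T J I Y M W X Q S R object
super() in I.dispatch on a V instance goes to the class after I in V's MRO: Y.

Y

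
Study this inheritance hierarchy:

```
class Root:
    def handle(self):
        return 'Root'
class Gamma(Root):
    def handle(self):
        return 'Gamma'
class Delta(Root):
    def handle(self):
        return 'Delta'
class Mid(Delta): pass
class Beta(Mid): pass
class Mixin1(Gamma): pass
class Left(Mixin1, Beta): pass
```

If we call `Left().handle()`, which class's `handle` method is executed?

L[Left] = Left + merge(L[Mixin1], L[Beta], [Mixin1 Beta])
  take Mixin1:  [Mixin1 Gamma Root object] + [Beta Mid Delta Root object] + [Mixin1 Beta]
  take Gamma:  [Gamma Root object] + [Beta Mid Delta Root object] + [Beta]
  take Beta:  [Root object] + [Beta Mid Delta Root object] + [Beta]
  take Mid:  [Root object] + [Mid Delta Root object]
  take Delta:  [Root object] + [Delta Root object]
  take Root:  [Root object] + [Root object]
  take object:  [object] + [object]
MRO: Left Mixin1 Gamma Beta Mid Delta Root object
handle is defined in: Delta, Gamma, Root. First along the MRO is Gamma.

Gamma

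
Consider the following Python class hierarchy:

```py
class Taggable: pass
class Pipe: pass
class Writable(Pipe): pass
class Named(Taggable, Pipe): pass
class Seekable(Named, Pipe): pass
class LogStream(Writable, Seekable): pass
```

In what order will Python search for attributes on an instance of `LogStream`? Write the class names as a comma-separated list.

LogStream, Writable, Seekable, Named, Taggable, Pipe, object

L[LogStream] = LogStream + merge(L[Writable], L[Seekable], [Writable Seekable])
  take Writable:  [Writable Pipe object] + [Seekable Named Taggable Pipe object] + [Writable Seekable]
  take Seekable:  [Pipe object] + [Seekable Named Taggable Pipe object] + [Seekable]
  take Named:  [Pipe object] + [Named Taggable Pipe object]
  take Taggable:  [Pipe object] + [Taggable Pipe object]
  take Pipe:  [Pipe object] + [Pipe object]
  take object:  [object] + [object]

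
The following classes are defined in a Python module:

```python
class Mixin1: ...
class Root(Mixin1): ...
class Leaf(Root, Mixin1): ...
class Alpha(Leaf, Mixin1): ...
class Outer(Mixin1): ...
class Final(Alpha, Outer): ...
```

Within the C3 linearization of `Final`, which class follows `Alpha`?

L[Final] = Final + merge(L[Alpha], L[Outer], [Alpha Outer])
  take Alpha:  [Alpha Leaf Root Mixin1 object] + [Outer Mixin1 object] + [Alpha Outer]
  take Leaf:  [Leaf Root Mixin1 object] + [Outer Mixin1 object] + [Outer]
  take Root:  [Root Mixin1 object] + [Outer Mixin1 object] + [Outer]
  take Outer:  [Mixin1 object] + [Outer Mixin1 object] + [Outer]
  take Mixin1:  [Mixin1 object] + [Mixin1 object]
  take object:  [object] + [object]
MRO: Final Alpha Leaf Root Outer Mixin1 object
Alpha is at position 1; next is Leaf.

Leaf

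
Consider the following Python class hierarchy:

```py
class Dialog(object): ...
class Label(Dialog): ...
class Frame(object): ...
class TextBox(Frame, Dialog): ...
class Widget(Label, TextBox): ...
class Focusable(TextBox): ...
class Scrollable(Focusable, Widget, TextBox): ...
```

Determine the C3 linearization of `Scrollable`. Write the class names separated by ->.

Scrollable -> Focusable -> Widget -> Label -> TextBox -> Frame -> Dialog -> object

L[Scrollable] = Scrollable + merge(L[Focusable], L[Widget], L[TextBox], [Focusable Widget TextBox])
  take Focusable:  [Focusable TextBox Frame Dialog object] + [Widget Label TextBox Frame Dialog object] + [TextBox Frame Dialog object] + [Focusable Widget TextBox]
  take Widget:  [TextBox Frame Dialog object] + [Widget Label TextBox Frame Dialog object] + [TextBox Frame Dialog object] + [Widget TextBox]
  take Label:  [TextBox Frame Dialog object] + [Label TextBox Frame Dialog object] + [TextBox Frame Dialog object] + [TextBox]
  take TextBox:  [TextBox Frame Dialog object] + [TextBox Frame Dialog object] + [TextBox Frame Dialog object] + [TextBox]
  take Frame:  [Frame Dialog object] + [Frame Dialog object] + [Frame Dialog object]
  take Dialog:  [Dialog object] + [Dialog object] + [Dialog object]
  take object:  [object] + [object] + [object]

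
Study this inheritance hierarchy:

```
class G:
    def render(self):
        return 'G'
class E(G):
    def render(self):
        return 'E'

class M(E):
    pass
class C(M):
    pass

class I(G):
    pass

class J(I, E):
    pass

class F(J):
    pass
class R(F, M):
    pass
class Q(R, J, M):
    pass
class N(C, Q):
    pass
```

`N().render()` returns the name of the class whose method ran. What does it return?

E

L[N] = N + merge(L[C], L[Q], [C Q])
  take C:  [C M E G object] + [Q R F J I M E G object] + [C Q]
  take Q:  [M E G object] + [Q R F J I M E G object] + [Q]
  take R:  [M E G object] + [R F J I M E G object]
  take F:  [M E G object] + [F J I M E G object]
  take J:  [M E G object] + [J I M E G object]
  take I:  [M E G object] + [I M E G object]
  take M:  [M E G object] + [M E G object]
  take E:  [E G object] + [E G object]
  take G:  [G object] + [G object]
  take object:  [object] + [object]
MRO: N C Q R F J I M E G object
render is defined in: E, G. First along the MRO is E.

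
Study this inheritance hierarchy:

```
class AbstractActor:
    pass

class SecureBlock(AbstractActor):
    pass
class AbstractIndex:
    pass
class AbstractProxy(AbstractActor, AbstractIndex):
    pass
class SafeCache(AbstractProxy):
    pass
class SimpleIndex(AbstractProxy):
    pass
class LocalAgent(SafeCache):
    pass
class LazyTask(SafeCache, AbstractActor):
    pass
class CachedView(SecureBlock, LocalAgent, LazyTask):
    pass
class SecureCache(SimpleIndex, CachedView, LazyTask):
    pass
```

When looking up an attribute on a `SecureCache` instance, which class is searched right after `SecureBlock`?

LocalAgent

L[SecureCache] = SecureCache + merge(L[SimpleIndex], L[CachedView], L[LazyTask], [SimpleIndex CachedView LazyTask])
  take SimpleIndex:  [SimpleIndex AbstractProxy AbstractActor AbstractIndex object] + [CachedView SecureBlock LocalAgent LazyTask SafeCache AbstractProxy AbstractActor AbstractIndex object] + [LazyTask SafeCache AbstractProxy AbstractActor AbstractIndex object] + [SimpleIndex CachedView LazyTask]
  take CachedView:  [AbstractProxy AbstractActor AbstractIndex object] + [CachedView SecureBlock LocalAgent LazyTask SafeCache AbstractProxy AbstractActor AbstractIndex object] + [LazyTask SafeCache AbstractProxy AbstractActor AbstractIndex object] + [CachedView LazyTask]
  take SecureBlock:  [AbstractProxy AbstractActor AbstractIndex object] + [SecureBlock LocalAgent LazyTask SafeCache AbstractProxy AbstractActor AbstractIndex object] + [LazyTask SafeCache AbstractProxy AbstractActor AbstractIndex object] + [LazyTask]
  take LocalAgent:  [AbstractProxy AbstractActor AbstractIndex object] + [LocalAgent LazyTask SafeCache AbstractProxy AbstractActor AbstractIndex object] + [LazyTask SafeCache AbstractProxy AbstractActor AbstractIndex object] + [LazyTask]
  take LazyTask:  [AbstractProxy AbstractActor AbstractIndex object] + [LazyTask SafeCache AbstractProxy AbstractActor AbstractIndex object] + [LazyTask SafeCache AbstractProxy AbstractActor AbstractIndex object] + [LazyTask]
  take SafeCache:  [AbstractProxy AbstractActor AbstractIndex object] + [SafeCache AbstractProxy AbstractActor AbstractIndex object] + [SafeCache AbstractProxy AbstractActor AbstractIndex object]
  take AbstractProxy:  [AbstractProxy AbstractActor AbstractIndex object] + [AbstractProxy AbstractActor AbstractIndex object] + [AbstractProxy AbstractActor AbstractIndex object]
  take AbstractActor:  [AbstractActor AbstractIndex object] + [AbstractActor AbstractIndex object] + [AbstractActor AbstractIndex object]
  take AbstractIndex:  [AbstractIndex object] + [AbstractIndex object] + [AbstractIndex object]
  take object:  [object] + [object] + [object]
MRO: SecureCache SimpleIndex CachedView SecureBlock LocalAgent LazyTask SafeCache AbstractProxy AbstractActor AbstractIndex object
SecureBlock is at position 3; next is LocalAgent.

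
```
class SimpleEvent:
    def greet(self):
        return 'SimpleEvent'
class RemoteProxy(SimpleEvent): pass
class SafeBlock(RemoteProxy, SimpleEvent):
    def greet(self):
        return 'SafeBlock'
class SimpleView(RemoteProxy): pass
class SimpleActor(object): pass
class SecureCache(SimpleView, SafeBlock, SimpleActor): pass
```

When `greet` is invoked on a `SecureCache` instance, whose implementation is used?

SafeBlock

L[SecureCache] = SecureCache + merge(L[SimpleView], L[SafeBlock], L[SimpleActor], [SimpleView SafeBlock SimpleActor])
  take SimpleView:  [SimpleView RemoteProxy SimpleEvent object] + [SafeBlock RemoteProxy SimpleEvent object] + [SimpleActor object] + [SimpleView SafeBlock SimpleActor]
  take SafeBlock:  [RemoteProxy SimpleEvent object] + [SafeBlock RemoteProxy SimpleEvent object] + [SimpleActor object] + [SafeBlock SimpleActor]
  take RemoteProxy:  [RemoteProxy SimpleEvent object] + [RemoteProxy SimpleEvent object] + [SimpleActor object] + [SimpleActor]
  take SimpleEvent:  [SimpleEvent object] + [SimpleEvent object] + [SimpleActor object] + [SimpleActor]
  take SimpleActor:  [object] + [object] + [SimpleActor object] + [SimpleActor]
  take object:  [object] + [object] + [object]
MRO: SecureCache SimpleView SafeBlock RemoteProxy SimpleEvent SimpleActor object
greet is defined in: SafeBlock, SimpleEvent. First along the MRO is SafeBlock.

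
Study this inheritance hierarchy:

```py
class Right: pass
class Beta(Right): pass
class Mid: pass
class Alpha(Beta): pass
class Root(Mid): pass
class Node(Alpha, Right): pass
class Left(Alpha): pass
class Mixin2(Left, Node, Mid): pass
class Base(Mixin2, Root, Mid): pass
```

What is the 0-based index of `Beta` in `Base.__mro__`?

5

L[Base] = Base + merge(L[Mixin2], L[Root], L[Mid], [Mixin2 Root Mid])
  take Mixin2:  [Mixin2 Left Node Alpha Beta Right Mid object] + [Root Mid object] + [Mid object] + [Mixin2 Root Mid]
  take Left:  [Left Node Alpha Beta Right Mid object] + [Root Mid object] + [Mid object] + [Root Mid]
  take Node:  [Node Alpha Beta Right Mid object] + [Root Mid object] + [Mid object] + [Root Mid]
  take Alpha:  [Alpha Beta Right Mid object] + [Root Mid object] + [Mid object] + [Root Mid]
  take Beta:  [Beta Right Mid object] + [Root Mid object] + [Mid object] + [Root Mid]
  take Right:  [Right Mid object] + [Root Mid object] + [Mid object] + [Root Mid]
  take Root:  [Mid object] + [Root Mid object] + [Mid object] + [Root Mid]
  take Mid:  [Mid object] + [Mid object] + [Mid object] + [Mid]
  take object:  [object] + [object] + [object]
MRO: Base Mixin2 Left Node Alpha Beta Right Root Mid object
Beta sits at index 5.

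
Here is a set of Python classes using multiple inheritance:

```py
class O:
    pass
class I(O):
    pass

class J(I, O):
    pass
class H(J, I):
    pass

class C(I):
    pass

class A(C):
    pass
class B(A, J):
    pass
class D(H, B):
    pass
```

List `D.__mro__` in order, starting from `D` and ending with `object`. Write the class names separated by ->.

L[D] = D + merge(L[H], L[B], [H B])
  take H:  [H J I O object] + [B A C J I O object] + [H B]
  take B:  [J I O object] + [B A C J I O object] + [B]
  take A:  [J I O object] + [A C J I O object]
  take C:  [J I O object] + [C J I O object]
  take J:  [J I O object] + [J I O object]
  take I:  [I O object] + [I O object]
  take O:  [O object] + [O object]
  take object:  [object] + [object]

D -> H -> B -> A -> C -> J -> I -> O -> object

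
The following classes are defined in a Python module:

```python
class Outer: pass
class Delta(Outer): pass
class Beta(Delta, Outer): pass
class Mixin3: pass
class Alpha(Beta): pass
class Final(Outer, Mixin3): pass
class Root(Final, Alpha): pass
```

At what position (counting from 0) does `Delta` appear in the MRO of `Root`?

4

L[Root] = Root + merge(L[Final], L[Alpha], [Final Alpha])
  take Final:  [Final Outer Mixin3 object] + [Alpha Beta Delta Outer object] + [Final Alpha]
  take Alpha:  [Outer Mixin3 object] + [Alpha Beta Delta Outer object] + [Alpha]
  take Beta:  [Outer Mixin3 object] + [Beta Delta Outer object]
  take Delta:  [Outer Mixin3 object] + [Delta Outer object]
  take Outer:  [Outer Mixin3 object] + [Outer object]
  take Mixin3:  [Mixin3 object] + [object]
  take object:  [object] + [object]
MRO: Root Final Alpha Beta Delta Outer Mixin3 object
Delta sits at index 4.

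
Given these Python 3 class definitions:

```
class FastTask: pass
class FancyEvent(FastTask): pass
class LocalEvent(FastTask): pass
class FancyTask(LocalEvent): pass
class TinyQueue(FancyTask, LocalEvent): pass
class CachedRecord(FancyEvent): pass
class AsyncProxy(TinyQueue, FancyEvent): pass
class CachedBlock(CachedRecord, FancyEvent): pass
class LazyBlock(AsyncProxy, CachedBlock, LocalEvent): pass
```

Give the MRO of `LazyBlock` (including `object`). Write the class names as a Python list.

[LazyBlock, AsyncProxy, TinyQueue, FancyTask, CachedBlock, LocalEvent, CachedRecord, FancyEvent, FastTask, object]

L[LazyBlock] = LazyBlock + merge(L[AsyncProxy], L[CachedBlock], L[LocalEvent], [AsyncProxy CachedBlock LocalEvent])
  take AsyncProxy:  [AsyncProxy TinyQueue FancyTask LocalEvent FancyEvent FastTask object] + [CachedBlock CachedRecord FancyEvent FastTask object] + [LocalEvent FastTask object] + [AsyncProxy CachedBlock LocalEvent]
  take TinyQueue:  [TinyQueue FancyTask LocalEvent FancyEvent FastTask object] + [CachedBlock CachedRecord FancyEvent FastTask object] + [LocalEvent FastTask object] + [CachedBlock LocalEvent]
  take FancyTask:  [FancyTask LocalEvent FancyEvent FastTask object] + [CachedBlock CachedRecord FancyEvent FastTask object] + [LocalEvent FastTask object] + [CachedBlock LocalEvent]
  take CachedBlock:  [LocalEvent FancyEvent FastTask object] + [CachedBlock CachedRecord FancyEvent FastTask object] + [LocalEvent FastTask object] + [CachedBlock LocalEvent]
  take LocalEvent:  [LocalEvent FancyEvent FastTask object] + [CachedRecord FancyEvent FastTask object] + [LocalEvent FastTask object] + [LocalEvent]
  take CachedRecord:  [FancyEvent FastTask object] + [CachedRecord FancyEvent FastTask object] + [FastTask object]
  take FancyEvent:  [FancyEvent FastTask object] + [FancyEvent FastTask object] + [FastTask object]
  take FastTask:  [FastTask object] + [FastTask object] + [FastTask object]
  take object:  [object] + [object] + [object]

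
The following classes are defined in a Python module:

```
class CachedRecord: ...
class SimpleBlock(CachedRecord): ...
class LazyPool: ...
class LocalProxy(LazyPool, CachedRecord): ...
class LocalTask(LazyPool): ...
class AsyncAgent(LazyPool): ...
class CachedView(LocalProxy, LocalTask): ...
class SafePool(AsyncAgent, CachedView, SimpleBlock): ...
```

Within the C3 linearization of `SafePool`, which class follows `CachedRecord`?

object

L[SafePool] = SafePool + merge(L[AsyncAgent], L[CachedView], L[SimpleBlock], [AsyncAgent CachedView SimpleBlock])
  take AsyncAgent:  [AsyncAgent LazyPool object] + [CachedView LocalProxy LocalTask LazyPool CachedRecord object] + [SimpleBlock CachedRecord object] + [AsyncAgent CachedView SimpleBlock]
  take CachedView:  [LazyPool object] + [CachedView LocalProxy LocalTask LazyPool CachedRecord object] + [SimpleBlock CachedRecord object] + [CachedView SimpleBlock]
  take LocalProxy:  [LazyPool object] + [LocalProxy LocalTask LazyPool CachedRecord object] + [SimpleBlock CachedRecord object] + [SimpleBlock]
  take LocalTask:  [LazyPool object] + [LocalTask LazyPool CachedRecord object] + [SimpleBlock CachedRecord object] + [SimpleBlock]
  take LazyPool:  [LazyPool object] + [LazyPool CachedRecord object] + [SimpleBlock CachedRecord object] + [SimpleBlock]
  take SimpleBlock:  [object] + [CachedRecord object] + [SimpleBlock CachedRecord object] + [SimpleBlock]
  take CachedRecord:  [object] + [CachedRecord object] + [CachedRecord object]
  take object:  [object] + [object] + [object]
MRO: SafePool AsyncAgent CachedView LocalProxy LocalTask LazyPool SimpleBlock CachedRecord object
CachedRecord is at position 7; next is object.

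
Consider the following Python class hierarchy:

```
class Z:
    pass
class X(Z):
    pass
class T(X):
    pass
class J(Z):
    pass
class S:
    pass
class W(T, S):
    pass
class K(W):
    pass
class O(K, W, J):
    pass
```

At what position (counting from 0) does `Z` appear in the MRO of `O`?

6

L[O] = O + merge(L[K], L[W], L[J], [K W J])
  take K:  [K W T X Z S object] + [W T X Z S object] + [J Z object] + [K W J]
  take W:  [W T X Z S object] + [W T X Z S object] + [J Z object] + [W J]
  take T:  [T X Z S object] + [T X Z S object] + [J Z object] + [J]
  take X:  [X Z S object] + [X Z S object] + [J Z object] + [J]
  take J:  [Z S object] + [Z S object] + [J Z object] + [J]
  take Z:  [Z S object] + [Z S object] + [Z object]
  take S:  [S object] + [S object] + [object]
  take object:  [object] + [object] + [object]
MRO: O K W T X J Z S object
Z sits at index 6.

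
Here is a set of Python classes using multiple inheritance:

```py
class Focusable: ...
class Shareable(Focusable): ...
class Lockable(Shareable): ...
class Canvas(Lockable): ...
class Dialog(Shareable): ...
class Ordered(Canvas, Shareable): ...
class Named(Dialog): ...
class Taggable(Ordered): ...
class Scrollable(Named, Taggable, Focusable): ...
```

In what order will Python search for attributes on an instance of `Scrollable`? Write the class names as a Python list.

[Scrollable, Named, Dialog, Taggable, Ordered, Canvas, Lockable, Shareable, Focusable, object]

L[Scrollable] = Scrollable + merge(L[Named], L[Taggable], L[Focusable], [Named Taggable Focusable])
  take Named:  [Named Dialog Shareable Focusable object] + [Taggable Ordered Canvas Lockable Shareable Focusable object] + [Focusable object] + [Named Taggable Focusable]
  take Dialog:  [Dialog Shareable Focusable object] + [Taggable Ordered Canvas Lockable Shareable Focusable object] + [Focusable object] + [Taggable Focusable]
  take Taggable:  [Shareable Focusable object] + [Taggable Ordered Canvas Lockable Shareable Focusable object] + [Focusable object] + [Taggable Focusable]
  take Ordered:  [Shareable Focusable object] + [Ordered Canvas Lockable Shareable Focusable object] + [Focusable object] + [Focusable]
  take Canvas:  [Shareable Focusable object] + [Canvas Lockable Shareable Focusable object] + [Focusable object] + [Focusable]
  take Lockable:  [Shareable Focusable object] + [Lockable Shareable Focusable object] + [Focusable object] + [Focusable]
  take Shareable:  [Shareable Focusable object] + [Shareable Focusable object] + [Focusable object] + [Focusable]
  take Focusable:  [Focusable object] + [Focusable object] + [Focusable object] + [Focusable]
  take object:  [object] + [object] + [object]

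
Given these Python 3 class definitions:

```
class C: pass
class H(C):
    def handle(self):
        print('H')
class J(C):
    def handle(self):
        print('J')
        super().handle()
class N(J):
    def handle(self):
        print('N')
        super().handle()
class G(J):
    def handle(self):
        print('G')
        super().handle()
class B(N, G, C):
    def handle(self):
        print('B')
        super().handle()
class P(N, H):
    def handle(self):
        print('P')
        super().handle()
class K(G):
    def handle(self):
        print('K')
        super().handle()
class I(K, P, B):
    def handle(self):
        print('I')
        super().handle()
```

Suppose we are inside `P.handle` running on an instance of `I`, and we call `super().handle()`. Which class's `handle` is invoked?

L[I] = I + merge(L[K], L[P], L[B], [K P B])
  take K:  [K G J C object] + [P N J H C object] + [B N G J C object] + [K P B]
  take P:  [G J C object] + [P N J H C object] + [B N G J C object] + [P B]
  take B:  [G J C object] + [N J H C object] + [B N G J C object] + [B]
  take N:  [G J C object] + [N J H C object] + [N G J C object]
  take G:  [G J C object] + [J H C object] + [G J C object]
  take J:  [J C object] + [J H C object] + [J C object]
  take H:  [C object] + [H C object] + [C object]
  take C:  [C object] + [C object] + [C object]
  take object:  [object] + [object] + [object]
MRO: I K P B N G J H C object
super() in P.handle on a I instance goes to the class after P in I's MRO: B.

B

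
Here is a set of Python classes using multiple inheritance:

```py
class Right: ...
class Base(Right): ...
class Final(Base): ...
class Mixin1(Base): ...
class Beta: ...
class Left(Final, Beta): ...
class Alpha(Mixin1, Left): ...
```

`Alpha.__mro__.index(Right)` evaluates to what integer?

L[Alpha] = Alpha + merge(L[Mixin1], L[Left], [Mixin1 Left])
  take Mixin1:  [Mixin1 Base Right object] + [Left Final Base Right Beta object] + [Mixin1 Left]
  take Left:  [Base Right object] + [Left Final Base Right Beta object] + [Left]
  take Final:  [Base Right object] + [Final Base Right Beta object]
  take Base:  [Base Right object] + [Base Right Beta object]
  take Right:  [Right object] + [Right Beta object]
  take Beta:  [object] + [Beta object]
  take object:  [object] + [object]
MRO: Alpha Mixin1 Left Final Base Right Beta object
Right sits at index 5.

5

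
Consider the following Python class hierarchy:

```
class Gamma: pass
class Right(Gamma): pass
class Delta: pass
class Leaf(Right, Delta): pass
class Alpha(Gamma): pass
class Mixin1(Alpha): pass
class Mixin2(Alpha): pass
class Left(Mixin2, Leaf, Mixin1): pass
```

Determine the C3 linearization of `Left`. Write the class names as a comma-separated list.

Left, Mixin2, Leaf, Right, Mixin1, Alpha, Gamma, Delta, object

L[Left] = Left + merge(L[Mixin2], L[Leaf], L[Mixin1], [Mixin2 Leaf Mixin1])
  take Mixin2:  [Mixin2 Alpha Gamma object] + [Leaf Right Gamma Delta object] + [Mixin1 Alpha Gamma object] + [Mixin2 Leaf Mixin1]
  take Leaf:  [Alpha Gamma object] + [Leaf Right Gamma Delta object] + [Mixin1 Alpha Gamma object] + [Leaf Mixin1]
  take Right:  [Alpha Gamma object] + [Right Gamma Delta object] + [Mixin1 Alpha Gamma object] + [Mixin1]
  take Mixin1:  [Alpha Gamma object] + [Gamma Delta object] + [Mixin1 Alpha Gamma object] + [Mixin1]
  take Alpha:  [Alpha Gamma object] + [Gamma Delta object] + [Alpha Gamma object]
  take Gamma:  [Gamma object] + [Gamma Delta object] + [Gamma object]
  take Delta:  [object] + [Delta object] + [object]
  take object:  [object] + [object] + [object]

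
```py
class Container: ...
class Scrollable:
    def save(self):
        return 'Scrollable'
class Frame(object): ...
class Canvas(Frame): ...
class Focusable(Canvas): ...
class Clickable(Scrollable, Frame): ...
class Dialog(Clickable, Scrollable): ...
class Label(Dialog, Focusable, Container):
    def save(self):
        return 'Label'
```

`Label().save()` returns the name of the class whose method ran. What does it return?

L[Label] = Label + merge(L[Dialog], L[Focusable], L[Container], [Dialog Focusable Container])
  take Dialog:  [Dialog Clickable Scrollable Frame object] + [Focusable Canvas Frame object] + [Container object] + [Dialog Focusable Container]
  take Clickable:  [Clickable Scrollable Frame object] + [Focusable Canvas Frame object] + [Container object] + [Focusable Container]
  take Scrollable:  [Scrollable Frame object] + [Focusable Canvas Frame object] + [Container object] + [Focusable Container]
  take Focusable:  [Frame object] + [Focusable Canvas Frame object] + [Container object] + [Focusable Container]
  take Canvas:  [Frame object] + [Canvas Frame object] + [Container object] + [Container]
  take Frame:  [Frame object] + [Frame object] + [Container object] + [Container]
  take Container:  [object] + [object] + [Container object] + [Container]
  take object:  [object] + [object] + [object]
MRO: Label Dialog Clickable Scrollable Focusable Canvas Frame Container object
save is defined in: Label, Scrollable. First along the MRO is Label.

Label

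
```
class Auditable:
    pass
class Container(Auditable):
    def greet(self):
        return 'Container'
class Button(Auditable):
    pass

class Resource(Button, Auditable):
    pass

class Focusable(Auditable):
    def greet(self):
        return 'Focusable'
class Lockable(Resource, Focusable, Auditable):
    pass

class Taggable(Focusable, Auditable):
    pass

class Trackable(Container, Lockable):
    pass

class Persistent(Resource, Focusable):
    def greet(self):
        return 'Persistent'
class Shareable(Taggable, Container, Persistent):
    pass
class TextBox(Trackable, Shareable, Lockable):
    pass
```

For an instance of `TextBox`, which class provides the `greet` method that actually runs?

Container

L[TextBox] = TextBox + merge(L[Trackable], L[Shareable], L[Lockable], [Trackable Shareable Lockable])
  take Trackable:  [Trackable Container Lockable Resource Button Focusable Auditable object] + [Shareable Taggable Container Persistent Resource Button Focusable Auditable object] + [Lockable Resource Button Focusable Auditable object] + [Trackable Shareable Lockable]
  take Shareable:  [Container Lockable Resource Button Focusable Auditable object] + [Shareable Taggable Container Persistent Resource Button Focusable Auditable object] + [Lockable Resource Button Focusable Auditable object] + [Shareable Lockable]
  take Taggable:  [Container Lockable Resource Button Focusable Auditable object] + [Taggable Container Persistent Resource Button Focusable Auditable object] + [Lockable Resource Button Focusable Auditable object] + [Lockable]
  take Container:  [Container Lockable Resource Button Focusable Auditable object] + [Container Persistent Resource Button Focusable Auditable object] + [Lockable Resource Button Focusable Auditable object] + [Lockable]
  take Lockable:  [Lockable Resource Button Focusable Auditable object] + [Persistent Resource Button Focusable Auditable object] + [Lockable Resource Button Focusable Auditable object] + [Lockable]
  take Persistent:  [Resource Button Focusable Auditable object] + [Persistent Resource Button Focusable Auditable object] + [Resource Button Focusable Auditable object]
  take Resource:  [Resource Button Focusable Auditable object] + [Resource Button Focusable Auditable object] + [Resource Button Focusable Auditable object]
  take Button:  [Button Focusable Auditable object] + [Button Focusable Auditable object] + [Button Focusable Auditable object]
  take Focusable:  [Focusable Auditable object] + [Focusable Auditable object] + [Focusable Auditable object]
  take Auditable:  [Auditable object] + [Auditable object] + [Auditable object]
  take object:  [object] + [object] + [object]
MRO: TextBox Trackable Shareable Taggable Container Lockable Persistent Resource Button Focusable Auditable object
greet is defined in: Container, Focusable, Persistent. First along the MRO is Container.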